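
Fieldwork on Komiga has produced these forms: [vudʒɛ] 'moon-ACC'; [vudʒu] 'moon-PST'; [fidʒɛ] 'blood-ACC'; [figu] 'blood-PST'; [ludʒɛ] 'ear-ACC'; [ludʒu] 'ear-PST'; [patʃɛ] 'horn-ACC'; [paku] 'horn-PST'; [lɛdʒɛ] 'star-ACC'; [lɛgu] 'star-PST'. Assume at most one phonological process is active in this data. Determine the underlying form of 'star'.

/lɛg/

'star' shows [dʒ] ~ [g] at the end of the stem ([lɛdʒɛ] vs [lɛgu]).
If /dʒ/ were underlying and a rule turned it into [g] before the PST suffix, 'ear' would also alternate; but it has [dʒ] in both [ludʒɛ] and [ludʒu].
So /g/ is underlying, and a rule of palatalization before a front vowel — /k/ and /g/ become palato-alveolar [tʃ] and [dʒ] before a front vowel — gives [dʒ].
Hence 'star' is /lɛg/ underlyingly.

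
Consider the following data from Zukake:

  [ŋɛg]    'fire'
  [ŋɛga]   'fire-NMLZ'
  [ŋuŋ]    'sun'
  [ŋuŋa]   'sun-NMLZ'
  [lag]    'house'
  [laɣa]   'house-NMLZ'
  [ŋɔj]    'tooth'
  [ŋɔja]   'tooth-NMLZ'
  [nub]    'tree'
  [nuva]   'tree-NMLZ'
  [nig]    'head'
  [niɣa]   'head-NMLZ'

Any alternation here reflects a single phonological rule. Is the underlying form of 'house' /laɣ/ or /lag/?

/laɣ/

'house' shows [g] ~ [ɣ] at the end of the stem ([lag] vs [laɣa]).
But 'fire' keeps [g] in both environments ([ŋɛg], [ŋɛga]), so there is no rule changing /g/ to [ɣ] before the NMLZ suffix.
The underlying segment must be /ɣ/; voiced fricatives become stops word-finally, yielding [g] there.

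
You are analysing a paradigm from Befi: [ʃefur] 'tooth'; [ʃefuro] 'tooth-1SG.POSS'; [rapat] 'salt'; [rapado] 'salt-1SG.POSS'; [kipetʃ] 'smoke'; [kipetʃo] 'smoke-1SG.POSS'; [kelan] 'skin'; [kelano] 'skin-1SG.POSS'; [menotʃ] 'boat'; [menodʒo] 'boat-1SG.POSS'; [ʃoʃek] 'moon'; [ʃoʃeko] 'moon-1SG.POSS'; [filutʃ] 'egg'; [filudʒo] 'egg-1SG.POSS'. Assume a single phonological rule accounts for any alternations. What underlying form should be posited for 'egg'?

/filudʒ/

'egg' shows [tʃ] ~ [dʒ] at the end of the stem ([filutʃ] vs [filudʒo]).
If /tʃ/ were underlying and a rule turned it into [dʒ] before the 1SG.POSS suffix, 'smoke' would also alternate; but it has [tʃ] in both [kipetʃ] and [kipetʃo].
So /dʒ/ is underlying, and a rule of word-final obstruent devoicing — voiced obstruents become voiceless word-finally — gives [tʃ].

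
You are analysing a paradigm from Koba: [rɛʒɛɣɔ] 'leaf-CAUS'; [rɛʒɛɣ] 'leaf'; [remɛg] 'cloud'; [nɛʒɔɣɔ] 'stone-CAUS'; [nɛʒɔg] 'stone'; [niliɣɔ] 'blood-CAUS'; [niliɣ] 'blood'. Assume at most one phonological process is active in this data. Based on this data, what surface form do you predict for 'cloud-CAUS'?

[remɛɣɔ]

The root 'stone' surfaces as [nɛʒɔɣɔ] and [nɛʒɔg], with a stem-final [ɣ] ~ [g] alternation.
Compare 'blood', with invariant [ɣ] in [niliɣɔ] and [niliɣ]: an analysis with underlying /ɣ/ and a rule producing [g] in isolation would wrongly predict alternation here too.
The alternation reflects intervocalic spirantization: voiced stops become fricatives between vowels. /g/ is underlying.
The one attested form of 'cloud', [remɛg], shows underlying /remɛg/. Applying the same rule between vowels gives [remɛɣɔ].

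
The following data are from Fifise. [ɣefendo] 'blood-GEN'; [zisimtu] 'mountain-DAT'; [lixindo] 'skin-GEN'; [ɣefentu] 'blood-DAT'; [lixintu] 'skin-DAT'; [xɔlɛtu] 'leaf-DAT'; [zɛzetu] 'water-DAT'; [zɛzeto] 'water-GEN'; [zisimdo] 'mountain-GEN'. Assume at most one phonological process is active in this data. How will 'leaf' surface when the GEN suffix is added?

The GEN suffix surfaces as [-do] and [-to], depending on the final segment of the stem.
By contrast the DAT suffix keeps its initial [t] throughout — that segment must be underlying.
The GEN suffix is therefore /-do/ underlyingly, with post-vocalic devoicing: voiced stops become voiceless after a vowel.
After 'leaf', which ends in a vowel, the suffix surfaces as [-to], giving [xɔlɛto].

[xɔlɛto]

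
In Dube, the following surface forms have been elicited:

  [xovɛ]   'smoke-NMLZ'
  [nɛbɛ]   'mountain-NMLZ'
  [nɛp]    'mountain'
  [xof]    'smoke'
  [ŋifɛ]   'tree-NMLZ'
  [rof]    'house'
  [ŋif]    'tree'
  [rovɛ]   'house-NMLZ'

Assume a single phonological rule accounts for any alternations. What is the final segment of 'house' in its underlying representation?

/v/

The root 'house' surfaces as [rovɛ] and [rof], with a stem-final [v] ~ [f] alternation.
Compare 'tree', with invariant [f] in [ŋifɛ] and [ŋif]: an analysis with underlying /f/ and a rule producing [v] before the NMLZ suffix would wrongly predict alternation here too.
Therefore /v/ is basic and [f] is derived by word-final obstruent devoicing (voiced obstruents become voiceless word-finally).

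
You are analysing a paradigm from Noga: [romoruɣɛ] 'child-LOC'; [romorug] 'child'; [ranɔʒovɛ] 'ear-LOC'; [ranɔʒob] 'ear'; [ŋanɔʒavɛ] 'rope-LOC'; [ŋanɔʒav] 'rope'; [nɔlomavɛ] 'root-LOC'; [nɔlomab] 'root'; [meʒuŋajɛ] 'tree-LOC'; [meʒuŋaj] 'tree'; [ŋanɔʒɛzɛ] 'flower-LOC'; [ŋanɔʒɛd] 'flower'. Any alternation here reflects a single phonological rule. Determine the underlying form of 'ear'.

/ranɔʒob/

In [ranɔʒovɛ] and [ranɔʒob] the final segment of 'ear' alternates: [v] ~ [b].
The stem 'rope' ([ŋanɔʒavɛ], [ŋanɔʒav]) shows [v] unchanged in both environments, so [v] cannot be basic with [b] derived in isolation.
Therefore /b/ is basic and [v] is derived by intervocalic spirantization (voiced stops become fricatives between vowels).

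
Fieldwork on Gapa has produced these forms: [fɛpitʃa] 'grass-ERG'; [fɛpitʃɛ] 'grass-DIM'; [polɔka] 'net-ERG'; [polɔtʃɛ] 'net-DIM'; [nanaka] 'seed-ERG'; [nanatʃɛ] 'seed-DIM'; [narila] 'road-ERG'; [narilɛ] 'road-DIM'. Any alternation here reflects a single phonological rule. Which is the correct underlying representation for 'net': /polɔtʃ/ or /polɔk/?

/polɔk/

The root 'net' surfaces as [polɔka] and [polɔtʃɛ], with a stem-final [k] ~ [tʃ] alternation.
Compare 'grass', with invariant [tʃ] in [fɛpitʃa] and [fɛpitʃɛ]: an analysis with underlying /tʃ/ and a rule producing [k] before the ERG suffix would wrongly predict alternation here too.
The underlying segment must be /k/; /k/ becomes palato-alveolar [tʃ] before a front vowel, yielding [tʃ] there.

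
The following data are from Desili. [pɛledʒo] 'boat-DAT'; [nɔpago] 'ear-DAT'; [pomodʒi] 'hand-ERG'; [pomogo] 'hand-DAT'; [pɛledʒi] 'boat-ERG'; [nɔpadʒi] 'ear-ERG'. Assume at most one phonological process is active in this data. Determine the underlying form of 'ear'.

'ear' shows [g] ~ [dʒ] at the end of the stem ([nɔpago] vs [nɔpadʒi]).
Compare 'boat', with invariant [dʒ] in [pɛledʒo] and [pɛledʒi]: an analysis with underlying /dʒ/ and a rule producing [g] before the DAT suffix would wrongly predict alternation here too.
So /g/ is underlying, and a rule of palatalization before a front vowel — /g/ becomes palato-alveolar [dʒ] before a front vowel — gives [dʒ].
The underlying form of 'ear' is therefore /nɔpag/.

/nɔpag/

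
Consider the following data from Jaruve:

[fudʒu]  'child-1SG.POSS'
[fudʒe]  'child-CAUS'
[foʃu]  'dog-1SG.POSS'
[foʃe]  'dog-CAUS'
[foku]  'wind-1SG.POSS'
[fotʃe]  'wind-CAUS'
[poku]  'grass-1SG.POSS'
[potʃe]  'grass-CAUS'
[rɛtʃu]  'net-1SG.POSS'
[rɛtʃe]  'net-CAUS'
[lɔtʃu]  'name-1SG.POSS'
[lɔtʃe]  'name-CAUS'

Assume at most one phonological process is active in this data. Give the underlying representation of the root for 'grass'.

/pok/

'grass' shows [k] ~ [tʃ] at the end of the stem ([poku] vs [potʃe]).
Compare 'name', with invariant [tʃ] in [lɔtʃu] and [lɔtʃe]: an analysis with underlying /tʃ/ and a rule producing [k] before the 1SG.POSS suffix would wrongly predict alternation here too.
So /k/ is underlying, and a rule of palatalization before a front vowel — /k/ becomes palato-alveolar [tʃ] before a front vowel — gives [tʃ].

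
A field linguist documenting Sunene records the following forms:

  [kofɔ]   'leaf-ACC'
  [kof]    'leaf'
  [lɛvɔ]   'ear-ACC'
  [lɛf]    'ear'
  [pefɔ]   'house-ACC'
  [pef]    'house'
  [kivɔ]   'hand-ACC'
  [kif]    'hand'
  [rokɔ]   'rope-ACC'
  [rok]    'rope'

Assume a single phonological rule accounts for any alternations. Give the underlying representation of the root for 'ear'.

/lɛv/

'ear' shows [v] ~ [f] at the end of the stem ([lɛvɔ] vs [lɛf]).
If /f/ were underlying and a rule turned it into [v] before the ACC suffix, 'leaf' would also alternate; but it has [f] in both [kofɔ] and [kof].
The alternation reflects word-final obstruent devoicing: voiced obstruents become voiceless word-finally. /v/ is underlying.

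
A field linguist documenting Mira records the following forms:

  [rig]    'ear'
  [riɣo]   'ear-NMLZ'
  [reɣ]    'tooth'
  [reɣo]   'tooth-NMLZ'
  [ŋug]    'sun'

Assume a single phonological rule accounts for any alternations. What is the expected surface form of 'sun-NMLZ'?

'ear' shows [g] ~ [ɣ] at the end of the stem ([rig] vs [riɣo]).
If /ɣ/ were underlying and a rule turned it into [g] in isolation, 'tooth' would also alternate; but it has [ɣ] in both [reɣ] and [reɣo].
Therefore /g/ is basic and [ɣ] is derived by intervocalic spirantization (voiced stops become fricatives between vowels).
The one attested form of 'sun', [ŋug], shows underlying /ŋug/. Applying the same rule between vowels gives [ŋuɣo].

[ŋuɣo]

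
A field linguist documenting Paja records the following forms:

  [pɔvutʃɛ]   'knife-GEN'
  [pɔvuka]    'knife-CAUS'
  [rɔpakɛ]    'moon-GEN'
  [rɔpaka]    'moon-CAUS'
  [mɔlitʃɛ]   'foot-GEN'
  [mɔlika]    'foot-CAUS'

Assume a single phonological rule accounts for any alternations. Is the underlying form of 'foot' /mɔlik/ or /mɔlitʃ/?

/mɔlitʃ/

In [mɔlitʃɛ] and [mɔlika] the final segment of 'foot' alternates: [tʃ] ~ [k].
But 'moon' keeps [k] in both environments ([rɔpakɛ], [rɔpaka]), so there is no rule changing /k/ to [tʃ] before the GEN suffix.
The alternation reflects depalatalization: palato-alveolar /tʃ/ becomes [k] when no front vowel follows. /tʃ/ is underlying.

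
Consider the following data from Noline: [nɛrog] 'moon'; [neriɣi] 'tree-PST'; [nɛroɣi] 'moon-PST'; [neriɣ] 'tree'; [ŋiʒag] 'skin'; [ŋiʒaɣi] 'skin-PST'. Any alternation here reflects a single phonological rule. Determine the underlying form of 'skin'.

/ŋiʒag/

The stem for 'skin' ends in [ɣ] in [ŋiʒaɣi] but [g] in [ŋiʒag].
But 'tree' keeps [ɣ] in both environments ([neriɣi], [neriɣ]), so there is no rule changing /ɣ/ to [g] in isolation.
So /g/ is underlying, and a rule of intervocalic spirantization — voiced stops become fricatives between vowels — gives [ɣ].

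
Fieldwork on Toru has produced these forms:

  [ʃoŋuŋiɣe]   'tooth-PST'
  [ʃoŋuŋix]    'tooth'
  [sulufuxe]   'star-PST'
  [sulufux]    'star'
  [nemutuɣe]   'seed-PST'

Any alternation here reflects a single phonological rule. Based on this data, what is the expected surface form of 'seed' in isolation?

[nemutux]

In [ʃoŋuŋiɣe] and [ʃoŋuŋix] the final segment of 'tooth' alternates: [ɣ] ~ [x].
The stem 'star' ([sulufuxe], [sulufux]) shows [x] unchanged in both environments, so [x] cannot be basic with [ɣ] derived before the PST suffix.
The underlying segment must be /ɣ/; voiced obstruents become voiceless word-finally, yielding [x] there.
From [nemutuɣe] the stem 'seed' is /nemutuɣ/; word-finally this yields [nemutux].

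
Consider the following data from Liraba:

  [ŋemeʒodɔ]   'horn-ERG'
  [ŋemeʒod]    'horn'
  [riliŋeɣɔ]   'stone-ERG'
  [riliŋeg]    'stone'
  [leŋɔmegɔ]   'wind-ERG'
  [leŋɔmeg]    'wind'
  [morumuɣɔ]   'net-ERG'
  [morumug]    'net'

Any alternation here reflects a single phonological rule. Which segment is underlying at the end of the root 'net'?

/ɣ/

The root 'net' surfaces as [morumuɣɔ] and [morumug], with a stem-final [ɣ] ~ [g] alternation.
But 'wind' keeps [g] in both environments ([leŋɔmegɔ], [leŋɔmeg]), so there is no rule changing /g/ to [ɣ] before the ERG suffix.
The underlying segment must be /ɣ/; voiced fricatives become stops word-finally, yielding [g] there.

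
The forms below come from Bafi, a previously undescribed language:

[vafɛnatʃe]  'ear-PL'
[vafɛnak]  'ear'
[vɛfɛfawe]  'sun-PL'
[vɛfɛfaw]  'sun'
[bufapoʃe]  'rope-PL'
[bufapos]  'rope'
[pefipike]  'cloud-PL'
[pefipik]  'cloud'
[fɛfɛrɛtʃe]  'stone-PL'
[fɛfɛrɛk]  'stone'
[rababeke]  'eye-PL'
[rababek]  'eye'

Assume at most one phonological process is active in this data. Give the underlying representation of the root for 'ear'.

/vafɛnatʃ/

'ear' shows [tʃ] ~ [k] at the end of the stem ([vafɛnatʃe] vs [vafɛnak]).
But 'cloud' keeps [k] in both environments ([pefipike], [pefipik]), so there is no rule changing /k/ to [tʃ] before the PL suffix.
The underlying segment must be /tʃ/; palato-alveolar /tʃ/ and /ʃ/ become [k] and [s] when no front vowel follows, yielding [k] there.
Hence 'ear' is /vafɛnatʃ/ underlyingly.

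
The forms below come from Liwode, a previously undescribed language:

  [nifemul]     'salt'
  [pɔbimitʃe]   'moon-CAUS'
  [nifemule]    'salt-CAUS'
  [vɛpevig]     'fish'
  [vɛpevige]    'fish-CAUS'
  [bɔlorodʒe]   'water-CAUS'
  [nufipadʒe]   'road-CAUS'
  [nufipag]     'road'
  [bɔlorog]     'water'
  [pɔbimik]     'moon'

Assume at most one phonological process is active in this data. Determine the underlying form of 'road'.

The root 'road' surfaces as [nufipag] and [nufipadʒe], with a stem-final [g] ~ [dʒ] alternation.
The stem 'fish' ([vɛpevig], [vɛpevige]) shows [g] unchanged in both environments, so [g] cannot be basic with [dʒ] derived before the CAUS suffix.
Therefore /dʒ/ is basic and [g] is derived by depalatalization (palato-alveolar /tʃ/ and /dʒ/ become [k] and [g] when no front vowel follows).

/nufipadʒ/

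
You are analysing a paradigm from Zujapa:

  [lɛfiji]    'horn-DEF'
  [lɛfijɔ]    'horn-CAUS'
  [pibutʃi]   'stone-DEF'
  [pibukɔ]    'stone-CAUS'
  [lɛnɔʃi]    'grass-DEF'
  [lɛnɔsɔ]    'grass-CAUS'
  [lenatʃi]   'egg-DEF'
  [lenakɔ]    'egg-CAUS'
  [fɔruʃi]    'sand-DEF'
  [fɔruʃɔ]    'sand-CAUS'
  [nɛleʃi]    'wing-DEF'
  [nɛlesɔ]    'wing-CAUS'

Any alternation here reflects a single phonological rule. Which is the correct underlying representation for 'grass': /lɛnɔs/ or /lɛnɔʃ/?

/lɛnɔs/

'grass' shows [ʃ] ~ [s] at the end of the stem ([lɛnɔʃi] vs [lɛnɔsɔ]).
The stem 'sand' ([fɔruʃi], [fɔruʃɔ]) shows [ʃ] unchanged in both environments, so [ʃ] cannot be basic with [s] derived before the CAUS suffix.
The underlying segment must be /s/; /k/ and /s/ become palato-alveolar [tʃ] and [ʃ] before a front vowel, yielding [ʃ] there.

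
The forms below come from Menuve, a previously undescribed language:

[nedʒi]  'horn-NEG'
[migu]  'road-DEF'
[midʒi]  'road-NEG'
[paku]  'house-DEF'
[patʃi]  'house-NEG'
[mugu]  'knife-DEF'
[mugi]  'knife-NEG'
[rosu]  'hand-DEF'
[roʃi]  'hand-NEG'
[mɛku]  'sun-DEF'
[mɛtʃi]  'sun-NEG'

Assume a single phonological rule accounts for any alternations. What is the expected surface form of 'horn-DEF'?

'road' shows [g] ~ [dʒ] at the end of the stem ([migu] vs [midʒi]).
If /g/ were underlying and a rule turned it into [dʒ] before the NEG suffix, 'knife' would also alternate; but it has [g] in both [mugu] and [mugi].
Therefore /dʒ/ is basic and [g] is derived by depalatalization (palato-alveolar /tʃ/, /dʒ/ and /ʃ/ become [k], [g] and [s] when no front vowel follows).
The one attested form of 'horn', [nedʒi], shows underlying /nedʒ/. Applying the same rule when no front vowel follows gives [negu].

[negu]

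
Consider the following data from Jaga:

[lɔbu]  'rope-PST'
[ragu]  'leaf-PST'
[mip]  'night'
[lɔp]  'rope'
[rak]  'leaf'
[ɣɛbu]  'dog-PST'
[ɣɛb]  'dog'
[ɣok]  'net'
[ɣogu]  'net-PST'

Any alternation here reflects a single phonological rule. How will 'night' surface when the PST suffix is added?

[mibu]

The stem for 'rope' ends in [b] in [lɔbu] but [p] in [lɔp].
But 'dog' keeps [b] in both environments ([ɣɛbu], [ɣɛb]), so there is no rule changing /b/ to [p] in isolation.
So /p/ is underlying, and a rule of intervocalic voicing — voiceless stops become voiced between vowels — gives [b].
The one attested form of 'night', [mip], shows underlying /mip/. Applying the same rule between vowels gives [mibu].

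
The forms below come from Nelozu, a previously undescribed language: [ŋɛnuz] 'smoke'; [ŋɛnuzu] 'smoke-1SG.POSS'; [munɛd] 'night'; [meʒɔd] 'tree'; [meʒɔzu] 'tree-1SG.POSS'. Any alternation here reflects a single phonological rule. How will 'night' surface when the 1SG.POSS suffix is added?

In [meʒɔzu] and [meʒɔd] the final segment of 'tree' alternates: [z] ~ [d].
If /z/ were underlying and a rule turned it into [d] in isolation, 'smoke' would also alternate; but it has [z] in both [ŋɛnuzu] and [ŋɛnuz].
The alternation reflects intervocalic spirantization: voiced stops become fricatives between vowels. /d/ is underlying.
The one attested form of 'night', [munɛd], shows underlying /munɛd/. Applying the same rule between vowels gives [munɛzu].

[munɛzu]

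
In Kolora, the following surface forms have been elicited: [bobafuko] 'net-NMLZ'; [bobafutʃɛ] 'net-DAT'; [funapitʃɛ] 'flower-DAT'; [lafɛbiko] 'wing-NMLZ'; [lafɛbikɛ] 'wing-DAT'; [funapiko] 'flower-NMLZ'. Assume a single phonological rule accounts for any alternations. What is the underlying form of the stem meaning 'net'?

The stem for 'net' ends in [tʃ] in [bobafutʃɛ] but [k] in [bobafuko].
If /k/ were underlying and a rule turned it into [tʃ] before the DAT suffix, 'wing' would also alternate; but it has [k] in both [lafɛbikɛ] and [lafɛbiko].
The alternation reflects depalatalization: palato-alveolar /tʃ/ becomes [k] when no front vowel follows. /tʃ/ is underlying.

/bobafutʃ/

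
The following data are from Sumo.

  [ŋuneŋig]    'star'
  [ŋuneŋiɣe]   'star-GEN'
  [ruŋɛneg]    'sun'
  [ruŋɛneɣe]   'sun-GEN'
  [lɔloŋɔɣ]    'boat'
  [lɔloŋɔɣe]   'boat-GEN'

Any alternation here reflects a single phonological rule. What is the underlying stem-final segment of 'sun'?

In [ruŋɛneg] and [ruŋɛneɣe] the final segment of 'sun' alternates: [g] ~ [ɣ].
Compare 'boat', with invariant [ɣ] in [lɔloŋɔɣ] and [lɔloŋɔɣe]: an analysis with underlying /ɣ/ and a rule producing [g] in isolation would wrongly predict alternation here too.
The alternation reflects intervocalic spirantization: voiced stops become fricatives between vowels. /g/ is underlying.

/g/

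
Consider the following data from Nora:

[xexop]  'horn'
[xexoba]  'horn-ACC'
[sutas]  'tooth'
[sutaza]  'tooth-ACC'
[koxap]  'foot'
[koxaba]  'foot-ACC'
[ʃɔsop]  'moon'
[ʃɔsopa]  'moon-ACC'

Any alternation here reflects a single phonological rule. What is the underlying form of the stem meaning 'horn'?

'horn' shows [p] ~ [b] at the end of the stem ([xexop] vs [xexoba]).
But 'moon' keeps [p] in both environments ([ʃɔsop], [ʃɔsopa]), so there is no rule changing /p/ to [b] before the ACC suffix.
The underlying segment must be /b/; voiced obstruents become voiceless word-finally, yielding [p] there.
So 'horn' = /xexob/.

/xexob/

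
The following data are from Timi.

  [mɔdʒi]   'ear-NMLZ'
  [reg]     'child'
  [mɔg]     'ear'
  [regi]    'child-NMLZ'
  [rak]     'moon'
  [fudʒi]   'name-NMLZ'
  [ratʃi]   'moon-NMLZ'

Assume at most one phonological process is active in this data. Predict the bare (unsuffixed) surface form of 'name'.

[fug]

'ear' shows [g] ~ [dʒ] at the end of the stem ([mɔg] vs [mɔdʒi]).
Compare 'child', with invariant [g] in [reg] and [regi]: an analysis with underlying /g/ and a rule producing [dʒ] before the NMLZ suffix would wrongly predict alternation here too.
Therefore /dʒ/ is basic and [g] is derived by depalatalization (palato-alveolar /tʃ/ and /dʒ/ become [k] and [g] when no front vowel follows).
The one attested form of 'name', [fudʒi], shows underlying /fudʒ/. Applying the same rule when no front vowel follows gives [fug].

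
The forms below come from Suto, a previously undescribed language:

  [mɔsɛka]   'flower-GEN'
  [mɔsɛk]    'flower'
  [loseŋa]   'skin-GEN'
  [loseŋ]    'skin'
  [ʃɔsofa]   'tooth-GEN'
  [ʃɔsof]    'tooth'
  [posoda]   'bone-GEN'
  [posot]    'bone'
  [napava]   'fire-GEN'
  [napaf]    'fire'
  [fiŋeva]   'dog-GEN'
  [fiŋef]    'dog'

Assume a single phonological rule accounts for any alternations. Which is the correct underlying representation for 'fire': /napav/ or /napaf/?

/napav/

'fire' shows [v] ~ [f] at the end of the stem ([napava] vs [napaf]).
If /f/ were underlying and a rule turned it into [v] before the GEN suffix, 'tooth' would also alternate; but it has [f] in both [ʃɔsofa] and [ʃɔsof].
Therefore /v/ is basic and [f] is derived by word-final obstruent devoicing (voiced obstruents become voiceless word-finally).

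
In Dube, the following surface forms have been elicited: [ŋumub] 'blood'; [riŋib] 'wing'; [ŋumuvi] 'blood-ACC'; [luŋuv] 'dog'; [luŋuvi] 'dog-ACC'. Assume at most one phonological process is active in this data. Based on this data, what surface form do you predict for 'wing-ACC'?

'blood' shows [b] ~ [v] at the end of the stem ([ŋumub] vs [ŋumuvi]).
The stem 'dog' ([luŋuv], [luŋuvi]) shows [v] unchanged in both environments, so [v] cannot be basic with [b] derived in isolation.
So /b/ is underlying, and a rule of intervocalic spirantization — voiced stops become fricatives between vowels — gives [v].
The one attested form of 'wing', [riŋib], shows underlying /riŋib/. Applying the same rule between vowels gives [riŋivi].

[riŋivi]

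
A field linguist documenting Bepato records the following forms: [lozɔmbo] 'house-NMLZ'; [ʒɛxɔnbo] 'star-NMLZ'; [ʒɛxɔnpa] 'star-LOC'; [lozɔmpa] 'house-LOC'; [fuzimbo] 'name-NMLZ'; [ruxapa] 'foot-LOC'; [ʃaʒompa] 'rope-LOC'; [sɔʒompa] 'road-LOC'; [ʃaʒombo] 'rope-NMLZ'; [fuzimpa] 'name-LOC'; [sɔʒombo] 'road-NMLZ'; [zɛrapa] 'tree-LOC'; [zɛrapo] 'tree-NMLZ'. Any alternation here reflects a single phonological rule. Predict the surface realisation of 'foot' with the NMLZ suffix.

[ruxapo]

The NMLZ morpheme has two allomorphs, [-bo] and [-po].
By contrast the LOC suffix keeps its initial [p] throughout — that segment must be underlying.
The NMLZ suffix is therefore /-bo/ underlyingly, with post-vocalic devoicing: voiced stops become voiceless after a vowel.
After 'foot', which ends in a vowel, the suffix surfaces as [-po], giving [ruxapo].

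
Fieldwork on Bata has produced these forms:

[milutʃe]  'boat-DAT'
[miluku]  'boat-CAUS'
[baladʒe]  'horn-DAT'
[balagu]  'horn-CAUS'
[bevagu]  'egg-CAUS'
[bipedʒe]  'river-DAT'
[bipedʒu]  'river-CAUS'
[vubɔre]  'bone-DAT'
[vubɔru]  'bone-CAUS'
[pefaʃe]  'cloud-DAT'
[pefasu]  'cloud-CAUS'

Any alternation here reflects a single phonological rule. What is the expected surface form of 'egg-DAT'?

The stem for 'horn' ends in [dʒ] in [baladʒe] but [g] in [balagu].
If /dʒ/ were underlying and a rule turned it into [g] before the CAUS suffix, 'river' would also alternate; but it has [dʒ] in both [bipedʒe] and [bipedʒu].
The alternation reflects palatalization before a front vowel: /k/, /g/ and /s/ become palato-alveolar [tʃ], [dʒ] and [ʃ] before a front vowel. /g/ is underlying.
The one attested form of 'egg', [bevagu], shows underlying /bevag/. Applying the same rule before a front vowel gives [bevadʒe].

[bevadʒe]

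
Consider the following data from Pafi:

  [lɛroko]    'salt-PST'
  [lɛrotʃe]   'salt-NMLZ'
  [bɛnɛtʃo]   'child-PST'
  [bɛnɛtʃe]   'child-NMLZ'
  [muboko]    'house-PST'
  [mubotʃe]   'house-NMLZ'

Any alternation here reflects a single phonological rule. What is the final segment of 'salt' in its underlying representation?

'salt' shows [k] ~ [tʃ] at the end of the stem ([lɛroko] vs [lɛrotʃe]).
But 'child' keeps [tʃ] in both environments ([bɛnɛtʃo], [bɛnɛtʃe]), so there is no rule changing /tʃ/ to [k] before the PST suffix.
Therefore /k/ is basic and [tʃ] is derived by palatalization before a front vowel (/k/ becomes palato-alveolar [tʃ] before a front vowel).

/k/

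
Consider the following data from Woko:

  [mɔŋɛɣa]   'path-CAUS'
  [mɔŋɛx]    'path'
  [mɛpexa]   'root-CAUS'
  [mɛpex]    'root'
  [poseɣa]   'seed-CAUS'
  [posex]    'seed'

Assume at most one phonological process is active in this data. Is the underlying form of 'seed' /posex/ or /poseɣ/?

The stem for 'seed' ends in [ɣ] in [poseɣa] but [x] in [posex].
If /x/ were underlying and a rule turned it into [ɣ] before the CAUS suffix, 'root' would also alternate; but it has [x] in both [mɛpexa] and [mɛpex].
The alternation reflects word-final obstruent devoicing: voiced obstruents become voiceless word-finally. /ɣ/ is underlying.

/poseɣ/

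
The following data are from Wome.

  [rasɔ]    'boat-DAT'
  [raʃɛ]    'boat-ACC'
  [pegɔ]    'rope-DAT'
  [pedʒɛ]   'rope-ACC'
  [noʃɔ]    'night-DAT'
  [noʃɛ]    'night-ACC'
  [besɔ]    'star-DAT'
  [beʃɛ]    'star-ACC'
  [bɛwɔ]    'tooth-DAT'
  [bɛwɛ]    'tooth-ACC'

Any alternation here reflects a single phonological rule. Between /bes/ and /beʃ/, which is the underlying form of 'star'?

The stem for 'star' ends in [s] in [besɔ] but [ʃ] in [beʃɛ].
Compare 'night', with invariant [ʃ] in [noʃɔ] and [noʃɛ]: an analysis with underlying /ʃ/ and a rule producing [s] before the DAT suffix would wrongly predict alternation here too.
So /s/ is underlying, and a rule of palatalization before a front vowel — /g/ and /s/ become palato-alveolar [dʒ] and [ʃ] before a front vowel — gives [ʃ].

/bes/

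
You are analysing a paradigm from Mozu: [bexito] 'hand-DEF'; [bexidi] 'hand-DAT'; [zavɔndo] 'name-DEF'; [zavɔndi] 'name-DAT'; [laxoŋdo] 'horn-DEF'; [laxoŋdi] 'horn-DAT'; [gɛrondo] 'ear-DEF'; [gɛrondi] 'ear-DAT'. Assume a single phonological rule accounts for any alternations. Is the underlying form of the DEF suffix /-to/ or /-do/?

/-to/

The DEF suffix surfaces as [-do] and [-to], depending on the final segment of the stem.
By contrast the DAT suffix keeps its initial [d] throughout — that segment must be underlying.
So the underlying form is /-to/, and voiceless stops become voiced after a nasal.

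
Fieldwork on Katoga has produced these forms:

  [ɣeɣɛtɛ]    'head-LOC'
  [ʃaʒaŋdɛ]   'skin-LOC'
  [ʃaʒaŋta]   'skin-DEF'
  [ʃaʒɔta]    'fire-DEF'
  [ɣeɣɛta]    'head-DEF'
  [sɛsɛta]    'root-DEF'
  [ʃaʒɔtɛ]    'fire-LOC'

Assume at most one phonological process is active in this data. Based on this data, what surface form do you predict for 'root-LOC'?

[sɛsɛtɛ]

The LOC morpheme has two allomorphs, [-dɛ] and [-tɛ].
By contrast the DEF suffix keeps its initial [t] throughout — that segment must be underlying.
The LOC suffix is therefore /-dɛ/ underlyingly, with post-vocalic devoicing: voiced stops become voiceless after a vowel.
After 'root', which ends in a vowel, the suffix surfaces as [-tɛ], giving [sɛsɛtɛ].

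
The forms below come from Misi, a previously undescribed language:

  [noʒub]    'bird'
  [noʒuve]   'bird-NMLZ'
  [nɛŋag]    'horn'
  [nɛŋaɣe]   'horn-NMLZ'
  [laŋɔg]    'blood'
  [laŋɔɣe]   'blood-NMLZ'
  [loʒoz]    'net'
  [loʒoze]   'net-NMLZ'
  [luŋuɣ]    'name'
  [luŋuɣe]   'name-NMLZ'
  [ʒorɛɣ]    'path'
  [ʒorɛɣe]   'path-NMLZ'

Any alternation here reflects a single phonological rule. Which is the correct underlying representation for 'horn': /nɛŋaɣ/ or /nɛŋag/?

/nɛŋag/

In [nɛŋag] and [nɛŋaɣe] the final segment of 'horn' alternates: [g] ~ [ɣ].
The stem 'name' ([luŋuɣ], [luŋuɣe]) shows [ɣ] unchanged in both environments, so [ɣ] cannot be basic with [g] derived in isolation.
The underlying segment must be /g/; voiced stops become fricatives between vowels, yielding [ɣ] there.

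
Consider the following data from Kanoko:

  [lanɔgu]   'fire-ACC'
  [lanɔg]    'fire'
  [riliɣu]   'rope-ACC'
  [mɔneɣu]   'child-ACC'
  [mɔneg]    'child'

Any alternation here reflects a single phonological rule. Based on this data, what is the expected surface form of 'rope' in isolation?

[rilig]

The stem for 'child' ends in [ɣ] in [mɔneɣu] but [g] in [mɔneg].
Compare 'fire', with invariant [g] in [lanɔgu] and [lanɔg]: an analysis with underlying /g/ and a rule producing [ɣ] before the ACC suffix would wrongly predict alternation here too.
Therefore /ɣ/ is basic and [g] is derived by word-final hardening (voiced fricatives become stops word-finally).
From [riliɣu] the stem 'rope' is /riliɣ/; word-finally this yields [rilig].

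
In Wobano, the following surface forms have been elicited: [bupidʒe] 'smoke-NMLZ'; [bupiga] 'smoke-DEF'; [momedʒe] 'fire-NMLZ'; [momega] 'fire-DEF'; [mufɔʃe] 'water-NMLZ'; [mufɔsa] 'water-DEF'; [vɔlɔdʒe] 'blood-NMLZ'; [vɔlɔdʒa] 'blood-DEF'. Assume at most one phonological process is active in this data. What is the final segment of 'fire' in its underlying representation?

In [momedʒe] and [momega] the final segment of 'fire' alternates: [dʒ] ~ [g].
Compare 'blood', with invariant [dʒ] in [vɔlɔdʒe] and [vɔlɔdʒa]: an analysis with underlying /dʒ/ and a rule producing [g] before the DEF suffix would wrongly predict alternation here too.
The underlying segment must be /g/; /g/ and /s/ become palato-alveolar [dʒ] and [ʃ] before a front vowel, yielding [dʒ] there.

/g/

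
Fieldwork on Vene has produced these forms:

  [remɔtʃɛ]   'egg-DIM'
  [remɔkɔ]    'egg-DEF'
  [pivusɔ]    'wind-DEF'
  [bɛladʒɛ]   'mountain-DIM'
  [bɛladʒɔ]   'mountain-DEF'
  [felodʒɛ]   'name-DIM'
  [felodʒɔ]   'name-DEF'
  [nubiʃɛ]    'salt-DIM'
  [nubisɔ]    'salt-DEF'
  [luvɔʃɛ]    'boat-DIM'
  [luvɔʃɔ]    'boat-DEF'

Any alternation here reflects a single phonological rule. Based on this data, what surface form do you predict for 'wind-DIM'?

[pivuʃɛ]

'salt' shows [ʃ] ~ [s] at the end of the stem ([nubiʃɛ] vs [nubisɔ]).
Compare 'boat', with invariant [ʃ] in [luvɔʃɛ] and [luvɔʃɔ]: an analysis with underlying /ʃ/ and a rule producing [s] before the DEF suffix would wrongly predict alternation here too.
Therefore /s/ is basic and [ʃ] is derived by palatalization before a front vowel (/k/ and /s/ become palato-alveolar [tʃ] and [ʃ] before a front vowel).
From [pivusɔ] the stem 'wind' is /pivus/; before a front vowel this yields [pivuʃɛ].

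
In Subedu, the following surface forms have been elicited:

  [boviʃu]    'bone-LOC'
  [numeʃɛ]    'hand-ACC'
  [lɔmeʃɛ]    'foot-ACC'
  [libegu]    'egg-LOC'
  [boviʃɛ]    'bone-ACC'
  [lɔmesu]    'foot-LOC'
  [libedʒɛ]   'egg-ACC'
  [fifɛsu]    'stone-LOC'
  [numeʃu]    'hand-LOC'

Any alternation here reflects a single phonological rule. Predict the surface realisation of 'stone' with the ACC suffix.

[fifɛʃɛ]

'foot' shows [s] ~ [ʃ] at the end of the stem ([lɔmesu] vs [lɔmeʃɛ]).
Compare 'bone', with invariant [ʃ] in [boviʃu] and [boviʃɛ]: an analysis with underlying /ʃ/ and a rule producing [s] before the LOC suffix would wrongly predict alternation here too.
The alternation reflects palatalization before a front vowel: /g/ and /s/ become palato-alveolar [dʒ] and [ʃ] before a front vowel. /s/ is underlying.
From [fifɛsu] the stem 'stone' is /fifɛs/; before a front vowel this yields [fifɛʃɛ].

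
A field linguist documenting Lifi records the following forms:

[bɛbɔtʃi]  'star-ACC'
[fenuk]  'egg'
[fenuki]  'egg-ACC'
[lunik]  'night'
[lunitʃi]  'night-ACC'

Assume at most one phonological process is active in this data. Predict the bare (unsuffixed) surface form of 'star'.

[bɛbɔk]

The root 'night' surfaces as [lunik] and [lunitʃi], with a stem-final [k] ~ [tʃ] alternation.
The stem 'egg' ([fenuk], [fenuki]) shows [k] unchanged in both environments, so [k] cannot be basic with [tʃ] derived before the ACC suffix.
The underlying segment must be /tʃ/; palato-alveolar /tʃ/ becomes [k] when no front vowel follows, yielding [k] there.
From [bɛbɔtʃi] the stem 'star' is /bɛbɔtʃ/; when no front vowel follows this yields [bɛbɔk].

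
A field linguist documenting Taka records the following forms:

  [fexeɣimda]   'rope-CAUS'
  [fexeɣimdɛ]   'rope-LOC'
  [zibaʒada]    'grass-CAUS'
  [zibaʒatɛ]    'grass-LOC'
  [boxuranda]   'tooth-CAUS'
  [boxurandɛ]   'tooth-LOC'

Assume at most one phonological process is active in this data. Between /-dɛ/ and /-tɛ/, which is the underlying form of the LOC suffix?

/-tɛ/

The LOC suffix surfaces as [-dɛ] and [-tɛ], depending on the final segment of the stem.
The CAUS suffix, which begins with [d], is invariant after every stem; so [d] is not altered by any rule here.
So the underlying form is /-tɛ/, and voiceless stops become voiced after a nasal.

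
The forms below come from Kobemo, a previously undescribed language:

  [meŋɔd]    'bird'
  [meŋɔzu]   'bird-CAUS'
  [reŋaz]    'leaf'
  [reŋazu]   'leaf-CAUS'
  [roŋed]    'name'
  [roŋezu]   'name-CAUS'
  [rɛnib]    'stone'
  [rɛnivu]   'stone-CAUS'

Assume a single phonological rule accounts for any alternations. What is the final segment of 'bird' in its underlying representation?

/d/

In [meŋɔd] and [meŋɔzu] the final segment of 'bird' alternates: [d] ~ [z].
If /z/ were underlying and a rule turned it into [d] in isolation, 'leaf' would also alternate; but it has [z] in both [reŋaz] and [reŋazu].
The alternation reflects intervocalic spirantization: voiced stops become fricatives between vowels. /d/ is underlying.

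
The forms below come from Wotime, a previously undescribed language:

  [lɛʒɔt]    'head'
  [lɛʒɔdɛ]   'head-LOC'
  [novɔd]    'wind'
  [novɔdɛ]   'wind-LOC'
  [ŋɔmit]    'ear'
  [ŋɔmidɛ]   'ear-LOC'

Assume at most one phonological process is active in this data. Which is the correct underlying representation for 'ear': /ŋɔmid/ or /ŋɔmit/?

The root 'ear' surfaces as [ŋɔmit] and [ŋɔmidɛ], with a stem-final [t] ~ [d] alternation.
Compare 'wind', with invariant [d] in [novɔd] and [novɔdɛ]: an analysis with underlying /d/ and a rule producing [t] in isolation would wrongly predict alternation here too.
Therefore /t/ is basic and [d] is derived by intervocalic voicing (voiceless stops become voiced between vowels).

/ŋɔmit/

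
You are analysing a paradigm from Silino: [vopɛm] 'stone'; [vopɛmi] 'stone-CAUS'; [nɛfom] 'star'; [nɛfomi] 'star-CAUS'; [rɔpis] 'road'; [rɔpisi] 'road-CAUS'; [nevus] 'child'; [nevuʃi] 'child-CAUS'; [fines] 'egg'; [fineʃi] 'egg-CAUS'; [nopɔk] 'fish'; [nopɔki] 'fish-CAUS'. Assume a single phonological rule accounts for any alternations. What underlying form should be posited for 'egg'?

'egg' shows [s] ~ [ʃ] at the end of the stem ([fines] vs [fineʃi]).
If /s/ were underlying and a rule turned it into [ʃ] before the CAUS suffix, 'road' would also alternate; but it has [s] in both [rɔpis] and [rɔpisi].
Therefore /ʃ/ is basic and [s] is derived by depalatalization (palato-alveolar /ʃ/ becomes [s] when no front vowel follows).

/fineʃ/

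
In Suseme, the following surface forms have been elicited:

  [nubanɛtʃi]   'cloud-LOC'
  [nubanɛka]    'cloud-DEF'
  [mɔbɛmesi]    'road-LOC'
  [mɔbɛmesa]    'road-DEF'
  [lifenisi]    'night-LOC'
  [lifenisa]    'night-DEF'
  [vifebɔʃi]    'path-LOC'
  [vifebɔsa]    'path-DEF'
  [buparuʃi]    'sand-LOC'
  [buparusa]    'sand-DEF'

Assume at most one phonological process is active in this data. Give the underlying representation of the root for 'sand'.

/buparuʃ/

In [buparuʃi] and [buparusa] the final segment of 'sand' alternates: [ʃ] ~ [s].
But 'night' keeps [s] in both environments ([lifenisi], [lifenisa]), so there is no rule changing /s/ to [ʃ] before the LOC suffix.
So /ʃ/ is underlying, and a rule of depalatalization — palato-alveolar /tʃ/ and /ʃ/ become [k] and [s] when no front vowel follows — gives [s].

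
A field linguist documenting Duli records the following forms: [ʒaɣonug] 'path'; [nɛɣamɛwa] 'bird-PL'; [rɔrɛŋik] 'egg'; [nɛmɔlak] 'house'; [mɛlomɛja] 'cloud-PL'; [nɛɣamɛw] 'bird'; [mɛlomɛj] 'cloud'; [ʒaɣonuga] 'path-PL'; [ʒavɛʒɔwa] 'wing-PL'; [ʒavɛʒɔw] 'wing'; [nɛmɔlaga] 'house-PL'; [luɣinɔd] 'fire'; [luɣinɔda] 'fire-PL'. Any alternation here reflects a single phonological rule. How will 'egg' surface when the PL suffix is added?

[rɔrɛŋiga]

'house' shows [g] ~ [k] at the end of the stem ([nɛmɔlaga] vs [nɛmɔlak]).
The stem 'path' ([ʒaɣonuga], [ʒaɣonug]) shows [g] unchanged in both environments, so [g] cannot be basic with [k] derived in isolation.
The alternation reflects intervocalic voicing: voiceless stops become voiced between vowels. /k/ is underlying.
From [rɔrɛŋik] the stem 'egg' is /rɔrɛŋik/; between vowels this yields [rɔrɛŋiga].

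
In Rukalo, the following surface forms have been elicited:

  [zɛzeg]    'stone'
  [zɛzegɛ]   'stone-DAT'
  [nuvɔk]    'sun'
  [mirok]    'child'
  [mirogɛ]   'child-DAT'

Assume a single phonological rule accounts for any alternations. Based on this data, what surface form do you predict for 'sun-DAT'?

[nuvɔgɛ]

'child' shows [k] ~ [g] at the end of the stem ([mirok] vs [mirogɛ]).
But 'stone' keeps [g] in both environments ([zɛzeg], [zɛzegɛ]), so there is no rule changing /g/ to [k] in isolation.
The alternation reflects intervocalic voicing: voiceless stops become voiced between vowels. /k/ is underlying.
From [nuvɔk] the stem 'sun' is /nuvɔk/; between vowels this yields [nuvɔgɛ].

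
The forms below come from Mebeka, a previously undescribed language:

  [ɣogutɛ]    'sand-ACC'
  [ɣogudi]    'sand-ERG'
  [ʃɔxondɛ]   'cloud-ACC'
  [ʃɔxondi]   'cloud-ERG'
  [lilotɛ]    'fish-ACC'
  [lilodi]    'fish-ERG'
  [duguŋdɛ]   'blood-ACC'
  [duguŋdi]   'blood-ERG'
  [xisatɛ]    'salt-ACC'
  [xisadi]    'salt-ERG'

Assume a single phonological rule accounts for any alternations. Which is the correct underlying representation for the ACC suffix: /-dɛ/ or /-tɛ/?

The ACC suffix surfaces as [-dɛ] and [-tɛ], depending on the final segment of the stem.
The ERG suffix, which begins with [d], is invariant after every stem; so [d] is not altered by any rule here.
The ACC suffix is therefore /-tɛ/ underlyingly, with post-nasal voicing: voiceless stops become voiced after a nasal.

/-tɛ/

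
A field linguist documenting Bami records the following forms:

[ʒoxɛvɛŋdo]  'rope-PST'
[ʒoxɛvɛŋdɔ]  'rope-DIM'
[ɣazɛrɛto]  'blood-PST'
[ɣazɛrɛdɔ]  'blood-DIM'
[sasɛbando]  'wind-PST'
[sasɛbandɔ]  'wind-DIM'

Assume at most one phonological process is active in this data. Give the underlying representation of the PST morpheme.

The PST morpheme has two allomorphs, [-do] and [-to].
The DIM suffix, which begins with [d], is invariant after every stem; so [d] is not altered by any rule here.
The PST suffix is therefore /-to/ underlyingly, with post-nasal voicing: voiceless stops become voiced after a nasal.

/-to/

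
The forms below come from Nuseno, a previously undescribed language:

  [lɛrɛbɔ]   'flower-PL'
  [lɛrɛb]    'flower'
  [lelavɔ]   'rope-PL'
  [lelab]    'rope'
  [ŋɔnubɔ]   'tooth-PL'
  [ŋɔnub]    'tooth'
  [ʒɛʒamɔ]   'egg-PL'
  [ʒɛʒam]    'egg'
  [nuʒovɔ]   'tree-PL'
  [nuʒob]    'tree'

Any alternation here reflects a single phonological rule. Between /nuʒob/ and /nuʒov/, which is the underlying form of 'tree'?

The root 'tree' surfaces as [nuʒovɔ] and [nuʒob], with a stem-final [v] ~ [b] alternation.
Compare 'tooth', with invariant [b] in [ŋɔnubɔ] and [ŋɔnub]: an analysis with underlying /b/ and a rule producing [v] before the PL suffix would wrongly predict alternation here too.
So /v/ is underlying, and a rule of word-final hardening — voiced fricatives become stops word-finally — gives [b].

/nuʒov/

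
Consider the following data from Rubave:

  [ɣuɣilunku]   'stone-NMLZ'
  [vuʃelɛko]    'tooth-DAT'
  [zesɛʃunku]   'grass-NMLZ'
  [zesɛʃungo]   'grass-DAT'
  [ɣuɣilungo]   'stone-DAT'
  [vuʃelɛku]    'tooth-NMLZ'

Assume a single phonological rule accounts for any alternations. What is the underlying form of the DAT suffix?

/-go/

The DAT morpheme has two allomorphs, [-go] and [-ko].
By contrast the NMLZ suffix keeps its initial [k] throughout — that segment must be underlying.
The DAT suffix is therefore /-go/ underlyingly, with post-vocalic devoicing: voiced stops become voiceless after a vowel.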